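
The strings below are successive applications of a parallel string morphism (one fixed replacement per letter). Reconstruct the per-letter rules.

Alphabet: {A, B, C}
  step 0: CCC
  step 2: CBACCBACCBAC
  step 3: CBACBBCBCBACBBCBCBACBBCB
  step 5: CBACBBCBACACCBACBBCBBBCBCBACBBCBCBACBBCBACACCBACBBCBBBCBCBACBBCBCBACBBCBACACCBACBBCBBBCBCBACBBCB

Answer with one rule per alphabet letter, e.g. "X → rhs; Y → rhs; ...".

A->BB, B->AC, C->CB

  step 2 ⇒ step 3: CBACCBACCBAC ⇒ CB·AC·BB·CB·CB·AC·BB·CB·CB·AC·BB·CB
    A ↦ BB
    B ↦ AC
    C ↦ CB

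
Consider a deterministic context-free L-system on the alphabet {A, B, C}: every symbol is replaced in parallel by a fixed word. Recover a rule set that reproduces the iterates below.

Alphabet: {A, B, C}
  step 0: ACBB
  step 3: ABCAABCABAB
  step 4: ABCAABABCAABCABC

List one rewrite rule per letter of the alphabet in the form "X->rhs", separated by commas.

  step 3 ⇒ step 4: ABCAABCABAB ⇒ AB·C·A·AB·AB·C·A·AB·C·AB·C
    A ↦ AB
    B ↦ C
    C ↦ A

A->AB, B->C, C->A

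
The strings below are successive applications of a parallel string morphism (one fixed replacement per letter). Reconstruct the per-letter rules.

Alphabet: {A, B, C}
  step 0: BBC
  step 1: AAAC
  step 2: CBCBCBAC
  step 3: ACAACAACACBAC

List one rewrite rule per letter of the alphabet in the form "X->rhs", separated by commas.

A->CB, B->A, C->AC

  step 2 ⇒ step 3: CBCBCBAC ⇒ AC·A·AC·A·AC·A·CB·AC
    A ↦ CB
    B ↦ A
    C ↦ AC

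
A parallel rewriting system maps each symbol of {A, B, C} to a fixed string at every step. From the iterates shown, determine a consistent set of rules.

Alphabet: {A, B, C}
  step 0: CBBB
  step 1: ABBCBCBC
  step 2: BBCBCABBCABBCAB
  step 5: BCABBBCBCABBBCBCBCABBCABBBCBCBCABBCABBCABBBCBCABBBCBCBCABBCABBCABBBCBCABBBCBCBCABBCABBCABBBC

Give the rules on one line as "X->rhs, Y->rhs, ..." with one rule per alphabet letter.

  step 1 ⇒ step 2: ABBCBCBC ⇒ B·BC·BC·AB·BC·AB·BC·AB
    A ↦ B
    B ↦ BC
    C ↦ AB

A->B, B->BC, C->AB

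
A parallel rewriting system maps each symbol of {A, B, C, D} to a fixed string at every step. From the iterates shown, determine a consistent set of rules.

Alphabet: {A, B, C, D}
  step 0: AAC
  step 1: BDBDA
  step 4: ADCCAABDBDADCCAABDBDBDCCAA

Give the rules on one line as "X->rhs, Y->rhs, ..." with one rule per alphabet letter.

A->BD, B->AD, C->A, D->CC

  step 0 ⇒ step 1: AAC ⇒ BD·BD·A
    A ↦ BD
    C ↦ A
    B ↦ AD  (constrained at step 1)
    D ↦ CC  (constrained at step 1)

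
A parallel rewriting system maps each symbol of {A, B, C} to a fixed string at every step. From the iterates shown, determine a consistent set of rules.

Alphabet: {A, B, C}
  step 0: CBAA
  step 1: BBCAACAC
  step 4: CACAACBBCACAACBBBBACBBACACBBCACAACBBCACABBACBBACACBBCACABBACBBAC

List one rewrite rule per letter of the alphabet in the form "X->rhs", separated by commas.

  step 0 ⇒ step 1: CBAA ⇒ BB·CA·AC·AC
    A ↦ AC
    B ↦ CA
    C ↦ BB

A->AC, B->CA, C->BB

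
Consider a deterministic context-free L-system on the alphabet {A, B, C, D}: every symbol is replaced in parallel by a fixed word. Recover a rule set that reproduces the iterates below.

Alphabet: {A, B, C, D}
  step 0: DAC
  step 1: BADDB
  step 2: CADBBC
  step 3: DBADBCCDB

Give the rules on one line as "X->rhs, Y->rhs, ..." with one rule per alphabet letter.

A->AD, B->C, C->DB, D->B

  step 2 ⇒ step 3: CADBBC ⇒ DB·AD·B·C·C·DB
    A ↦ AD
    B ↦ C
    C ↦ DB
    D ↦ B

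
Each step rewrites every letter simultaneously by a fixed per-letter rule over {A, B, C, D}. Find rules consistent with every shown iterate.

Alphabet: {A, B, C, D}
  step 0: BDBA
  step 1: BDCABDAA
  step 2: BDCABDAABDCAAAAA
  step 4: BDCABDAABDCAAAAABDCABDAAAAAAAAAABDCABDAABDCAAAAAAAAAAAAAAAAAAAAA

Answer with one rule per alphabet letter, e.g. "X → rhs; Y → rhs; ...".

  step 1 ⇒ step 2: BDCABDAA ⇒ BD·CA·BD·AA·BD·CA·AA·AA
    A ↦ AA
    B ↦ BD
    C ↦ BD
    D ↦ CA

A->AA, B->BD, C->BD, D->CA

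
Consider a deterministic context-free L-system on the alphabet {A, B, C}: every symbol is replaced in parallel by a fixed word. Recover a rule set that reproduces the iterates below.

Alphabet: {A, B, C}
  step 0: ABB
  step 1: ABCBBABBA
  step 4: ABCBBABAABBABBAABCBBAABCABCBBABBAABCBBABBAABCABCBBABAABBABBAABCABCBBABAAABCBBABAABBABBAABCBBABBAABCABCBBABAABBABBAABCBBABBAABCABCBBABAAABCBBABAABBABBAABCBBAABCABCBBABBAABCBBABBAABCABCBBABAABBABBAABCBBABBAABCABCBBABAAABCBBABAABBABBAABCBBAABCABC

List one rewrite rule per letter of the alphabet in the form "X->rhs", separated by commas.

A->ABC, B->BBA, C->BAA

  step 0 ⇒ step 1: ABB ⇒ ABC·BBA·BBA
    A ↦ ABC
    B ↦ BBA
    C ↦ BAA  (constrained at step 1)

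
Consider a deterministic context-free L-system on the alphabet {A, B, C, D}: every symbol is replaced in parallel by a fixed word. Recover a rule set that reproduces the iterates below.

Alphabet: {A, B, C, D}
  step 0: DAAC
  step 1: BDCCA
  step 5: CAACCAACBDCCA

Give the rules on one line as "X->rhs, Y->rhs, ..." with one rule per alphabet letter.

  step 0 ⇒ step 1: DAAC ⇒ BD·C·C·A
    A ↦ C
    C ↦ A
    D ↦ BD
    B ↦ AC  (constrained at step 1)

A->C, B->AC, C->A, D->BD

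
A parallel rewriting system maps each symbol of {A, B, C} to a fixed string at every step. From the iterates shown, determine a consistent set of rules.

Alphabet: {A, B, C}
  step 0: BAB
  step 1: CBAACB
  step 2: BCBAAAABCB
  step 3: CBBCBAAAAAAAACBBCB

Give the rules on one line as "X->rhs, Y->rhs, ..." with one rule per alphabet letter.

  step 2 ⇒ step 3: BCBAAAABCB ⇒ CB·B·CB·AA·AA·AA·AA·CB·B·CB
    A ↦ AA
    B ↦ CB
    C ↦ B

A->AA, B->CB, C->B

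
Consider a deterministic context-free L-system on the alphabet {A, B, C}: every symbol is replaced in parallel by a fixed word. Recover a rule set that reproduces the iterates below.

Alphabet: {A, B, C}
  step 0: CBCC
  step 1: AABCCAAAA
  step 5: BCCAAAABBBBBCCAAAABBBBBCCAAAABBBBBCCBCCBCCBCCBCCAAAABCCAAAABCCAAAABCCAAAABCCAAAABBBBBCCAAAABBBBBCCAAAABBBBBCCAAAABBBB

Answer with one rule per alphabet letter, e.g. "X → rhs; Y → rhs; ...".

  step 0 ⇒ step 1: CBCC ⇒ AA·BCC·AA·AA
    B ↦ BCC
    C ↦ AA
    A ↦ B  (constrained at step 1)

A->B, B->BCC, C->AA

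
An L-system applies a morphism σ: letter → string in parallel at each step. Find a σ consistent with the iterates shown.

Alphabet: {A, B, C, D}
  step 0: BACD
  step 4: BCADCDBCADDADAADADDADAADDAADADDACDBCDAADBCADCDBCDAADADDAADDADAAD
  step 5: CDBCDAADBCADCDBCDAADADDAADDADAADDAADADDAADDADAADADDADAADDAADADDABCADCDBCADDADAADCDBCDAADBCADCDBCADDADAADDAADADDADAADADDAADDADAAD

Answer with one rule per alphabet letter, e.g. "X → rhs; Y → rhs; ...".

A->DA, B->CD, C->BC, D->AD

  step 4 ⇒ step 5: BCADCDBCADDADAADADDADAADDAADADDACDBCDAADBCADCDBCDAADADDAADDADAAD ⇒ CD·BC·DA·AD·BC·AD·CD·BC·DA·AD·AD·DA·AD·DA·DA·AD·DA·AD·AD·DA·AD·DA·DA·AD·AD·DA·DA·AD·DA·AD·AD·DA·BC·AD·CD·BC·AD·DA·DA·AD·CD·BC·DA·AD·BC·AD·CD·BC·AD·DA·DA·AD·DA·AD·AD·DA·DA·AD·AD·DA·AD·DA·DA·AD
    A ↦ DA
    B ↦ CD
    C ↦ BC
    D ↦ AD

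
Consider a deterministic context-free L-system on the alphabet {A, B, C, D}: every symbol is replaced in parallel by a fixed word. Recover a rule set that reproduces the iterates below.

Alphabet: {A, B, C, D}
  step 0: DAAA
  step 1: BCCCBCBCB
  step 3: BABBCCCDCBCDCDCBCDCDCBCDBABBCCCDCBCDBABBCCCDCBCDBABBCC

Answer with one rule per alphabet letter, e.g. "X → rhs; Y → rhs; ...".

A->CB, B->CD, C->BAB, D->BCC

  step 0 ⇒ step 1: DAAA ⇒ BCC·CB·CB·CB
    A ↦ CB
    D ↦ BCC
    B ↦ CD  (constrained at step 1)
    C ↦ BAB  (constrained at step 1)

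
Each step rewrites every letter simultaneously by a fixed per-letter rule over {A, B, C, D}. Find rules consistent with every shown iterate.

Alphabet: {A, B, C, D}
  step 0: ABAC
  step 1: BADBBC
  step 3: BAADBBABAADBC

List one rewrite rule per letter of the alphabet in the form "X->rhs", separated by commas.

  step 0 ⇒ step 1: ABAC ⇒ B·AD·B·BC
    A ↦ B
    B ↦ AD
    C ↦ BC
    D ↦ A  (constrained at step 1)

A->B, B->AD, C->BC, D->A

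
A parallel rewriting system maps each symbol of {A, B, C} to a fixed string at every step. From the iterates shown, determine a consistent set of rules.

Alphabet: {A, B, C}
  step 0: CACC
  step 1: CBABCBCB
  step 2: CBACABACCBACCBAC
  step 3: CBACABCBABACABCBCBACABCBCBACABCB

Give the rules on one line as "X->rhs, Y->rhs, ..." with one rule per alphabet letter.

  step 2 ⇒ step 3: CBACABACCBACCBAC ⇒ CB·AC·AB·CB·AB·AC·AB·CB·CB·AC·AB·CB·CB·AC·AB·CB
    A ↦ AB
    B ↦ AC
    C ↦ CB

A->AB, B->AC, C->CB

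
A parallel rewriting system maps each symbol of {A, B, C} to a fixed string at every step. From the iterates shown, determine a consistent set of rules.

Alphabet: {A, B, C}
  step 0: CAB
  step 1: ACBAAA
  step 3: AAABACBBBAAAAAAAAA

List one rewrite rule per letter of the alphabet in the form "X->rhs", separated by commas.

  step 0 ⇒ step 1: CAB ⇒ AC·B·AAA
    A ↦ B
    B ↦ AAA
    C ↦ AC

A->B, B->AAA, C->AC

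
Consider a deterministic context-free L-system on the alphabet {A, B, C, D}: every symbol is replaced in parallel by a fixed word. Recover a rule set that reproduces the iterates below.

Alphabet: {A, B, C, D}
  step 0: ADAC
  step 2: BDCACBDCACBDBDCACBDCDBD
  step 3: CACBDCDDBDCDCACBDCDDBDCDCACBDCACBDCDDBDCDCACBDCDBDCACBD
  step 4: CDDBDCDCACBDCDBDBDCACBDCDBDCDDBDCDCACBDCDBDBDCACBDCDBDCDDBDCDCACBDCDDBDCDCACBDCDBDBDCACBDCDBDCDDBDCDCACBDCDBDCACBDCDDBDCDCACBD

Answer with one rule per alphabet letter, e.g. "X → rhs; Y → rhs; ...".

A->DBD, B->CAC, C->CD, D->BD

  step 3 ⇒ step 4: CACBDCDDBDCDCACBDCDDBDCDCACBDCACBDCDDBDCDCACBDCDBDCACBD ⇒ CD·DBD·CD·CAC·BD·CD·BD·BD·CAC·BD·CD·BD·CD·DBD·CD·CAC·BD·CD·BD·BD·CAC·BD·CD·BD·CD·DBD·CD·CAC·BD·CD·DBD·CD·CAC·BD·CD·BD·BD·CAC·BD·CD·BD·CD·DBD·CD·CAC·BD·CD·BD·CAC·BD·CD·DBD·CD·CAC·BD
    A ↦ DBD
    B ↦ CAC
    C ↦ CD
    D ↦ BD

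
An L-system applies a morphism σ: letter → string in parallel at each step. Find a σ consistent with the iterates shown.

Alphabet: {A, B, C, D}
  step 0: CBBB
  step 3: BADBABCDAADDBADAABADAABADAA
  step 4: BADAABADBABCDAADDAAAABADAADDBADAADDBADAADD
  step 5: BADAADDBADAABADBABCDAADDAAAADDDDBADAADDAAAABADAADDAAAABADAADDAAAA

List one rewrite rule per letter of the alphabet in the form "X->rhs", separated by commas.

  step 4 ⇒ step 5: BADAABADBABCDAADDAAAABADAADDBADAADDBADAADD ⇒ BA·D·AA·D·D·BA·D·AA·BA·D·BA·BCD·AA·D·D·AA·AA·D·D·D·D·BA·D·AA·D·D·AA·AA·BA·D·AA·D·D·AA·AA·BA·D·AA·D·D·AA·AA
    A ↦ D
    B ↦ BA
    C ↦ BCD
    D ↦ AA

A->D, B->BA, C->BCD, D->AA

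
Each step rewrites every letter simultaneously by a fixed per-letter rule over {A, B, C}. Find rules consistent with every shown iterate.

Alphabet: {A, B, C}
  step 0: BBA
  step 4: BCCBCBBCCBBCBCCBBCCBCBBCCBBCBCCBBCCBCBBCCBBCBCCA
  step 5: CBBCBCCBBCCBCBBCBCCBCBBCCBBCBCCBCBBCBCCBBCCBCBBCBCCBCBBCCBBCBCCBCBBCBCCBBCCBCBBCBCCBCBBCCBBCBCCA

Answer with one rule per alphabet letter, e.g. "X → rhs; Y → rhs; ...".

A->CA, B->CB, C->BC

  step 4 ⇒ step 5: BCCBCBBCCBBCBCCBBCCBCBBCCBBCBCCBBCCBCBBCCBBCBCCA ⇒ CB·BC·BC·CB·BC·CB·CB·BC·BC·CB·CB·BC·CB·BC·BC·CB·CB·BC·BC·CB·BC·CB·CB·BC·BC·CB·CB·BC·CB·BC·BC·CB·CB·BC·BC·CB·BC·CB·CB·BC·BC·CB·CB·BC·CB·BC·BC·CA
    A ↦ CA
    B ↦ CB
    C ↦ BC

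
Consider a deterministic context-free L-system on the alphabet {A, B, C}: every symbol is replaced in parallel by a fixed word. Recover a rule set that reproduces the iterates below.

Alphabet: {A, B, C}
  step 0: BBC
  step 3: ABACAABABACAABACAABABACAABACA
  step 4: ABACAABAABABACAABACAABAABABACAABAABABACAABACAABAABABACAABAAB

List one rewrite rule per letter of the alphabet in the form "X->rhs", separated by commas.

A->AB, B->ACA, C->A

  step 3 ⇒ step 4: ABACAABABACAABACAABABACAABACA ⇒ AB·ACA·AB·A·AB·AB·ACA·AB·ACA·AB·A·AB·AB·ACA·AB·A·AB·AB·ACA·AB·ACA·AB·A·AB·AB·ACA·AB·A·AB
    A ↦ AB
    B ↦ ACA
    C ↦ A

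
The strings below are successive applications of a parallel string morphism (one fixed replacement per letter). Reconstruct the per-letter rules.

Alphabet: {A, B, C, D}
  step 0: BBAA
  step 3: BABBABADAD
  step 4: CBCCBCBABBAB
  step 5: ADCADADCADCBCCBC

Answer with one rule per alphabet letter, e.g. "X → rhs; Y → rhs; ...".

A->B, B->C, C->AD, D->AB

  step 4 ⇒ step 5: CBCCBCBABBAB ⇒ AD·C·AD·AD·C·AD·C·B·C·C·B·C
    A ↦ B
    B ↦ C
    C ↦ AD
  step 3 ⇒ step 4: BABBABADAD ⇒ C·B·C·C·B·C·B·AB·B·AB
    D ↦ AB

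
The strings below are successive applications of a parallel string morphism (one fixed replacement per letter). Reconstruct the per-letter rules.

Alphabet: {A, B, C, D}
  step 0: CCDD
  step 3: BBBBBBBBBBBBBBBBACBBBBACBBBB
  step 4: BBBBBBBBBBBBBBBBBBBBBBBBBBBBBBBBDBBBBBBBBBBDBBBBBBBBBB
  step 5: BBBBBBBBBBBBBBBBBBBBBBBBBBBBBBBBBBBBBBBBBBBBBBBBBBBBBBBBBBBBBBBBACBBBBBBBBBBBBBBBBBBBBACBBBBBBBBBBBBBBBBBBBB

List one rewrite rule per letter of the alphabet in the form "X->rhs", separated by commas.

A->D, B->BB, C->BB, D->AC

  step 4 ⇒ step 5: BBBBBBBBBBBBBBBBBBBBBBBBBBBBBBBBDBBBBBBBBBBDBBBBBBBBBB ⇒ BB·BB·BB·BB·BB·BB·BB·BB·BB·BB·BB·BB·BB·BB·BB·BB·BB·BB·BB·BB·BB·BB·BB·BB·BB·BB·BB·BB·BB·BB·BB·BB·AC·BB·BB·BB·BB·BB·BB·BB·BB·BB·BB·AC·BB·BB·BB·BB·BB·BB·BB·BB·BB·BB
    B ↦ BB
    D ↦ AC
  step 3 ⇒ step 4: BBBBBBBBBBBBBBBBACBBBBACBBBB ⇒ BB·BB·BB·BB·BB·BB·BB·BB·BB·BB·BB·BB·BB·BB·BB·BB·D·BB·BB·BB·BB·BB·D·BB·BB·BB·BB·BB
    A ↦ D
  step 3 ⇒ step 4: BBBBBBBBBBBBBBBBACBBBBACBBBB ⇒ BB·BB·BB·BB·BB·BB·BB·BB·BB·BB·BB·BB·BB·BB·BB·BB·D·BB·BB·BB·BB·BB·D·BB·BB·BB·BB·BB
    C ↦ BB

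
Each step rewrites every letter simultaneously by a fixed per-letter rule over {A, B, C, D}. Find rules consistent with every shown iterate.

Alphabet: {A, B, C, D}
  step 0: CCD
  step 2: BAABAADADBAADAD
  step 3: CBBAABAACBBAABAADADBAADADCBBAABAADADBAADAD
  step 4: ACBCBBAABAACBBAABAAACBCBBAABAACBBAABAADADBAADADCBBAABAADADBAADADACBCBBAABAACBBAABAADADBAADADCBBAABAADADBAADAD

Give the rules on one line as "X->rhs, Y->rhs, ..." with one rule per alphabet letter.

  step 3 ⇒ step 4: CBBAABAACBBAABAADADBAADADCBBAABAADADBAADAD ⇒ A·CB·CB·BAA·BAA·CB·BAA·BAA·A·CB·CB·BAA·BAA·CB·BAA·BAA·DAD·BAA·DAD·CB·BAA·BAA·DAD·BAA·DAD·A·CB·CB·BAA·BAA·CB·BAA·BAA·DAD·BAA·DAD·CB·BAA·BAA·DAD·BAA·DAD
    A ↦ BAA
    B ↦ CB
    C ↦ A
    D ↦ DAD

A->BAA, B->CB, C->A, D->DAD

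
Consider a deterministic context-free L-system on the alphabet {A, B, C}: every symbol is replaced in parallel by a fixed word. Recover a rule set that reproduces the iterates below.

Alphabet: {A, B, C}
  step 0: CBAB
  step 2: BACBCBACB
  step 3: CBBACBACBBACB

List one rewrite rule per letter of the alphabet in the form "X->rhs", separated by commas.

  step 2 ⇒ step 3: BACBCBACB ⇒ CB·B·A·CB·A·CB·B·A·CB
    A ↦ B
    B ↦ CB
    C ↦ A

A->B, B->CB, C->A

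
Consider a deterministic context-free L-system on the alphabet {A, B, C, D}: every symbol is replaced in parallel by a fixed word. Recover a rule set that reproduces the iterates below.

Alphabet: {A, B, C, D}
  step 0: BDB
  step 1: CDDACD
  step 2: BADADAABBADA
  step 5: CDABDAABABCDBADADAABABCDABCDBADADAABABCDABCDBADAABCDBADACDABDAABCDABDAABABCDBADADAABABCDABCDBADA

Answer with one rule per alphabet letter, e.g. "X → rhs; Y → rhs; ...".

A->AB, B->CD, C->BA, D->DA

  step 1 ⇒ step 2: CDDACD ⇒ BA·DA·DA·AB·BA·DA
    A ↦ AB
    C ↦ BA
    D ↦ DA
  step 0 ⇒ step 1: BDB ⇒ CD·DA·CD
    B ↦ CD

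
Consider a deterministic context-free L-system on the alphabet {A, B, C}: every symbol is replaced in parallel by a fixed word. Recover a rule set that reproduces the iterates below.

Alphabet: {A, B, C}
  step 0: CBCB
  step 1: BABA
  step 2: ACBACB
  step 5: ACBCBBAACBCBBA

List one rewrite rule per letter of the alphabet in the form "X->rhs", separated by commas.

  step 1 ⇒ step 2: BABA ⇒ A·CB·A·CB
    A ↦ CB
    B ↦ A
  step 0 ⇒ step 1: CBCB ⇒ B·A·B·A
    C ↦ B

A->CB, B->A, C->B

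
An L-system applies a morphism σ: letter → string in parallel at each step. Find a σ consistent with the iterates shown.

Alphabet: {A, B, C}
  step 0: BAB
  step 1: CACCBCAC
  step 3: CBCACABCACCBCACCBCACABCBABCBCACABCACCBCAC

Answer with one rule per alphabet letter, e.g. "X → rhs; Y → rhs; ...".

A->CB, B->CAC, C->AB

  step 0 ⇒ step 1: BAB ⇒ CAC·CB·CAC
    A ↦ CB
    B ↦ CAC
    C ↦ AB  (constrained at step 1)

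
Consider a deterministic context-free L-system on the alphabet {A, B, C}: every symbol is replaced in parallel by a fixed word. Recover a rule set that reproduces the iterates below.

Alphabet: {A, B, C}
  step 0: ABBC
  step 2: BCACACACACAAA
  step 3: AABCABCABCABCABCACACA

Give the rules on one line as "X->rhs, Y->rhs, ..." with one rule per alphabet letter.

A->CA, B->AA, C->B

  step 2 ⇒ step 3: BCACACACACAAA ⇒ AA·B·CA·B·CA·B·CA·B·CA·B·CA·CA·CA
    A ↦ CA
    B ↦ AA
    C ↦ B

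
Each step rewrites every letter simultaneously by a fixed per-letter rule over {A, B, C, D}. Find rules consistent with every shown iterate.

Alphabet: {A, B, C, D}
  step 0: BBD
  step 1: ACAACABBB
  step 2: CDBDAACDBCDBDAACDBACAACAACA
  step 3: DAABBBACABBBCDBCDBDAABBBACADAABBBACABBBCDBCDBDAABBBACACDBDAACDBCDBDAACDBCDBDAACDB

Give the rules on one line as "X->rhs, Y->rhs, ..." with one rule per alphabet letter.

A->CDB, B->ACA, C->DAA, D->BBB

  step 2 ⇒ step 3: CDBDAACDBCDBDAACDBACAACAACA ⇒ DAA·BBB·ACA·BBB·CDB·CDB·DAA·BBB·ACA·DAA·BBB·ACA·BBB·CDB·CDB·DAA·BBB·ACA·CDB·DAA·CDB·CDB·DAA·CDB·CDB·DAA·CDB
    A ↦ CDB
    B ↦ ACA
    C ↦ DAA
    D ↦ BBB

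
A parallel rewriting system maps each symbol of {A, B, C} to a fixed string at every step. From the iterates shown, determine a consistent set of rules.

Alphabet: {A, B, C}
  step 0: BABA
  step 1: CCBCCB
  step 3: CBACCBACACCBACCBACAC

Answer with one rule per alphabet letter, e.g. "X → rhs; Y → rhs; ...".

  step 0 ⇒ step 1: BABA ⇒ C·CB·C·CB
    A ↦ CB
    B ↦ C
    C ↦ AC  (constrained at step 1)

A->CB, B->C, C->AC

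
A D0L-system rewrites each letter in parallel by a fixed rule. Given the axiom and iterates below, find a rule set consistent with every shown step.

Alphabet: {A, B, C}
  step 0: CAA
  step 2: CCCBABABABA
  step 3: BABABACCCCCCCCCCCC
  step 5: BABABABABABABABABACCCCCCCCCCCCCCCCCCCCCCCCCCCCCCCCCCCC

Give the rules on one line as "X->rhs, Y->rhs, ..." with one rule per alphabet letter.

A->CC, B->C, C->BA

  step 2 ⇒ step 3: CCCBABABABA ⇒ BA·BA·BA·C·CC·C·CC·C·CC·C·CC
    A ↦ CC
    B ↦ C
    C ↦ BA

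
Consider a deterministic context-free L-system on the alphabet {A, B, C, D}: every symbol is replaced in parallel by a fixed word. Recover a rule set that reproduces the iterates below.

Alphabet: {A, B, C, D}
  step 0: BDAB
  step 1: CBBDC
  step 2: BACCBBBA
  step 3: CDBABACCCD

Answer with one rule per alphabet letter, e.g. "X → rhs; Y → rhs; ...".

A->D, B->C, C->BA, D->BB

  step 2 ⇒ step 3: BACCBBBA ⇒ C·D·BA·BA·C·C·C·D
    A ↦ D
    B ↦ C
    C ↦ BA
  step 0 ⇒ step 1: BDAB ⇒ C·BB·D·C
    D ↦ BB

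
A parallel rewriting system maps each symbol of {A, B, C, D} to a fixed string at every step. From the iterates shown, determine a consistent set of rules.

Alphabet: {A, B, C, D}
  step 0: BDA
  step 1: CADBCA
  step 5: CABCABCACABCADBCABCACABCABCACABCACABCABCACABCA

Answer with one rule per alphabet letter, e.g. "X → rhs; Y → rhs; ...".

  step 0 ⇒ step 1: BDA ⇒ CA·DB·CA
    A ↦ CA
    B ↦ CA
    D ↦ DB
    C ↦ B  (constrained at step 1)

A->CA, B->CA, C->B, D->DB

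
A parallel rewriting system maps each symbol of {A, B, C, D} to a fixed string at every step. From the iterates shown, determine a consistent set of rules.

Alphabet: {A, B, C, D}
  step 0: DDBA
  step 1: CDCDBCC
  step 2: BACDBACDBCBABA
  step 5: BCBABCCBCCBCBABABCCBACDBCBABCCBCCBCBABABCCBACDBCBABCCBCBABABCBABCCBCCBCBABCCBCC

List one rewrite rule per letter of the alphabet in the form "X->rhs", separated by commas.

  step 1 ⇒ step 2: CDCDBCC ⇒ BA·CD·BA·CD·BC·BA·BA
    B ↦ BC
    C ↦ BA
    D ↦ CD
  step 0 ⇒ step 1: DDBA ⇒ CD·CD·BC·C
    A ↦ C

A->C, B->BC, C->BA, D->CD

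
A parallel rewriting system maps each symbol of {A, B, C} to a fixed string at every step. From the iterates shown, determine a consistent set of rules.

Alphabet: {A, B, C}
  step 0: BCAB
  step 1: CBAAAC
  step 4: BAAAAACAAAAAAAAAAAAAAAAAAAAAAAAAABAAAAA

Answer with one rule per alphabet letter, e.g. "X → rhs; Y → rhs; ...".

  step 0 ⇒ step 1: BCAB ⇒ C·BA·AA·C
    A ↦ AA
    B ↦ C
    C ↦ BA

A->AA, B->C, C->BA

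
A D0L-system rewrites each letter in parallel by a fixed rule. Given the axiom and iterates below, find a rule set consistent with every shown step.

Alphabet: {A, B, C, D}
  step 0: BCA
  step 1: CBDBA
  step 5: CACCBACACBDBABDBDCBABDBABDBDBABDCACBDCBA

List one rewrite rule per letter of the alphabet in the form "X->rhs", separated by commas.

A->BA, B->C, C->BD, D->AC

  step 0 ⇒ step 1: BCA ⇒ C·BD·BA
    A ↦ BA
    B ↦ C
    C ↦ BD
    D ↦ AC  (constrained at step 1)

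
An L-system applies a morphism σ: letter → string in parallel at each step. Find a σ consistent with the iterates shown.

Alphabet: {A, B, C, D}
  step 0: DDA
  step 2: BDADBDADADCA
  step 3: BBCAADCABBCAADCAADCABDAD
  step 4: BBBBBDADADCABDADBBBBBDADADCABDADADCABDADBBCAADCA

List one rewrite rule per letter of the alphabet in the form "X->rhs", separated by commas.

A->AD, B->BB, C->BD, D->CA

  step 3 ⇒ step 4: BBCAADCABBCAADCAADCABDAD ⇒ BB·BB·BD·AD·AD·CA·BD·AD·BB·BB·BD·AD·AD·CA·BD·AD·AD·CA·BD·AD·BB·CA·AD·CA
    A ↦ AD
    B ↦ BB
    C ↦ BD
    D ↦ CA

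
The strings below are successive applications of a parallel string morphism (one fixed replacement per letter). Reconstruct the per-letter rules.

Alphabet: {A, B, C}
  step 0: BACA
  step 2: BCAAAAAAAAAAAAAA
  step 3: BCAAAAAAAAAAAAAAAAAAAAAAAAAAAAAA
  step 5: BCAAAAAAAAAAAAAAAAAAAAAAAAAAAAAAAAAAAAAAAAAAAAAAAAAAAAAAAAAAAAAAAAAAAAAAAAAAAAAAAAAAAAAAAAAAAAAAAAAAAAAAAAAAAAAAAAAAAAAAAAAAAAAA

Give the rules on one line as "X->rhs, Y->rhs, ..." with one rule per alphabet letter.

  step 2 ⇒ step 3: BCAAAAAAAAAAAAAA ⇒ BC·AA·AA·AA·AA·AA·AA·AA·AA·AA·AA·AA·AA·AA·AA·AA
    A ↦ AA
    B ↦ BC
    C ↦ AA

A->AA, B->BC, C->AA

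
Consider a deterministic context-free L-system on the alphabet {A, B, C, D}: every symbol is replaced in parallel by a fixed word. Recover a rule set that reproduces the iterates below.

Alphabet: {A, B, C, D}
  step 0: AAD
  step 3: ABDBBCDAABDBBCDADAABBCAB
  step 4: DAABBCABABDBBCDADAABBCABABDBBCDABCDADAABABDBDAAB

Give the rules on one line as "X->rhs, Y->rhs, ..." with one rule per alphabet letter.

A->DA, B->AB, C->DB, D->BC

  step 3 ⇒ step 4: ABDBBCDAABDBBCDADAABBCAB ⇒ DA·AB·BC·AB·AB·DB·BC·DA·DA·AB·BC·AB·AB·DB·BC·DA·BC·DA·DA·AB·AB·DB·DA·AB
    A ↦ DA
    B ↦ AB
    C ↦ DB
    D ↦ BC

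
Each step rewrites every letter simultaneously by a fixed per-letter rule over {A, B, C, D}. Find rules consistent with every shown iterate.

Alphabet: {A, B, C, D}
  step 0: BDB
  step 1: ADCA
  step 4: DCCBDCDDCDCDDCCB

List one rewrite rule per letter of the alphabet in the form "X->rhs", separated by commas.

  step 0 ⇒ step 1: BDB ⇒ A·DC·A
    B ↦ A
    D ↦ DC
    A ↦ CB  (constrained at step 1)
    C ↦ D  (constrained at step 1)

A->CB, B->A, C->D, D->DC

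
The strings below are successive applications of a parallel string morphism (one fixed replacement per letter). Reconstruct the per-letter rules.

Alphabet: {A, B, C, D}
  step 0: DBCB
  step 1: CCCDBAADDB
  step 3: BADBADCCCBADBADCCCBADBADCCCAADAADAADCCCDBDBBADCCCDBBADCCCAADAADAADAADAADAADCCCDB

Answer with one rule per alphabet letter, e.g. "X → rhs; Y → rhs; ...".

A->BAD, B->DB, C->AAD, D->CCC

  step 0 ⇒ step 1: DBCB ⇒ CCC·DB·AAD·DB
    B ↦ DB
    C ↦ AAD
    D ↦ CCC
    A ↦ BAD  (constrained at step 1)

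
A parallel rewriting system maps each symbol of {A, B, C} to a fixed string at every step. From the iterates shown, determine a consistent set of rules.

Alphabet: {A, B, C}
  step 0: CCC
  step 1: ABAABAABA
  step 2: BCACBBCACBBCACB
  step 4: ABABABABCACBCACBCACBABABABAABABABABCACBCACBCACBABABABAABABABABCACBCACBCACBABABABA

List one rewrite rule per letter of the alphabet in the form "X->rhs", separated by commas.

A->B, B->CAC, C->ABA

  step 1 ⇒ step 2: ABAABAABA ⇒ B·CAC·B·B·CAC·B·B·CAC·B
    A ↦ B
    B ↦ CAC
  step 0 ⇒ step 1: CCC ⇒ ABA·ABA·ABA
    C ↦ ABA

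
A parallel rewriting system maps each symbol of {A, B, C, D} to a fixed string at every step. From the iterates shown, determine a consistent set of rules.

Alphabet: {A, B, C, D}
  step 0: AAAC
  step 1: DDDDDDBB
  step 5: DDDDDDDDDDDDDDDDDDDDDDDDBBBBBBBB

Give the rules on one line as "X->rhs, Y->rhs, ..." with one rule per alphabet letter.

A->DD, B->C, C->BB, D->A

  step 0 ⇒ step 1: AAAC ⇒ DD·DD·DD·BB
    A ↦ DD
    C ↦ BB
    B ↦ C  (constrained at step 1)
    D ↦ A  (constrained at step 1)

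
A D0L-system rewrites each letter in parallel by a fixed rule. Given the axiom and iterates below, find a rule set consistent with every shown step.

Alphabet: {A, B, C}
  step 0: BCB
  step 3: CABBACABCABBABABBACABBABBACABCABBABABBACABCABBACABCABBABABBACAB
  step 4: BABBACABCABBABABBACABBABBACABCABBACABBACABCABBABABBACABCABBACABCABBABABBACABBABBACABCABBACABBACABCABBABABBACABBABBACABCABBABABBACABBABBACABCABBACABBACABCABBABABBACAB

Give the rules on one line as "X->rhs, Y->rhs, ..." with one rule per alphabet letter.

A->BA, B->CAB, C->BAB

  step 3 ⇒ step 4: CABBACABCABBABABBACABBABBACABCABBABABBACABCABBACABCABBABABBACAB ⇒ BAB·BA·CAB·CAB·BA·BAB·BA·CAB·BAB·BA·CAB·CAB·BA·CAB·BA·CAB·CAB·BA·BAB·BA·CAB·CAB·BA·CAB·CAB·BA·BAB·BA·CAB·BAB·BA·CAB·CAB·BA·CAB·BA·CAB·CAB·BA·BAB·BA·CAB·BAB·BA·CAB·CAB·BA·BAB·BA·CAB·BAB·BA·CAB·CAB·BA·CAB·BA·CAB·CAB·BA·BAB·BA·CAB
    A ↦ BA
    B ↦ CAB
    C ↦ BAB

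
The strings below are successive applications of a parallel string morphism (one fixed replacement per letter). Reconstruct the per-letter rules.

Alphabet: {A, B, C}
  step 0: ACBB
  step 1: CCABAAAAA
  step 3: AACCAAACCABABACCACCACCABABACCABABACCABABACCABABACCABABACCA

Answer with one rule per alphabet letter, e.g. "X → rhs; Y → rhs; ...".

  step 0 ⇒ step 1: ACBB ⇒ CCA·BA·AA·AA
    A ↦ CCA
    B ↦ AA
    C ↦ BA

A->CCA, B->AA, C->BA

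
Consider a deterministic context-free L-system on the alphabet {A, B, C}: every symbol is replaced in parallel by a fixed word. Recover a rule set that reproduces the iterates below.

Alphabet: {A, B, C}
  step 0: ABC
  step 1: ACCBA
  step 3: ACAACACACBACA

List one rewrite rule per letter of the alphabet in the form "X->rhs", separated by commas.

  step 0 ⇒ step 1: ABC ⇒ AC·CB·A
    A ↦ AC
    B ↦ CB
    C ↦ A

A->AC, B->CB, C->A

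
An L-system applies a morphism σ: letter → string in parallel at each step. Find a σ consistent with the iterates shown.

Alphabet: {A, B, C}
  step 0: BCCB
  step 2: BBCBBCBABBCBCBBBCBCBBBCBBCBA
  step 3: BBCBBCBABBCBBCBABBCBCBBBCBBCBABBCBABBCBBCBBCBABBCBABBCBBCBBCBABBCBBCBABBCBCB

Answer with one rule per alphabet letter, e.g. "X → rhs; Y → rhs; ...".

  step 2 ⇒ step 3: BBCBBCBABBCBCBBBCBCBBBCBBCBA ⇒ BBC·BBC·BA·BBC·BBC·BA·BBC·BCB·BBC·BBC·BA·BBC·BA·BBC·BBC·BBC·BA·BBC·BA·BBC·BBC·BBC·BA·BBC·BBC·BA·BBC·BCB
    A ↦ BCB
    B ↦ BBC
    C ↦ BA

A->BCB, B->BBC, C->BA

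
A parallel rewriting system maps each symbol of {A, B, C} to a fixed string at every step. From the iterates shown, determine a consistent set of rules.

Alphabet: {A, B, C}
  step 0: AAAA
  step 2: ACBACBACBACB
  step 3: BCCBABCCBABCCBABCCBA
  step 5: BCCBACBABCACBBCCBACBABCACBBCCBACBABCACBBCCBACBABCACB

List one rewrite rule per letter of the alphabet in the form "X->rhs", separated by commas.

A->BC, B->A, C->CB

  step 2 ⇒ step 3: ACBACBACBACB ⇒ BC·CB·A·BC·CB·A·BC·CB·A·BC·CB·A
    A ↦ BC
    B ↦ A
    C ↦ CB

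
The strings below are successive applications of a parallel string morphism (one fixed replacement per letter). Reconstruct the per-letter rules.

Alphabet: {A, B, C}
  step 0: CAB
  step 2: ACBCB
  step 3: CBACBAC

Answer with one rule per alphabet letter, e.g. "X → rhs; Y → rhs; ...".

A->C, B->AC, C->B

  step 2 ⇒ step 3: ACBCB ⇒ C·B·AC·B·AC
    A ↦ C
    B ↦ AC
    C ↦ B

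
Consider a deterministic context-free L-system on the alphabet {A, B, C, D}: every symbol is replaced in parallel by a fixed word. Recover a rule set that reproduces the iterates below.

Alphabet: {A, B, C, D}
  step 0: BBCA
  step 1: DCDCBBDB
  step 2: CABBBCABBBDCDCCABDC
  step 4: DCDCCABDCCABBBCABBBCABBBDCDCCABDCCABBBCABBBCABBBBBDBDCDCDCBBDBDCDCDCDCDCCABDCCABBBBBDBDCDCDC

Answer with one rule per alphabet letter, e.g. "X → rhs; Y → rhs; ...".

A->DB, B->DC, C->BB, D->CAB

  step 1 ⇒ step 2: DCDCBBDB ⇒ CAB·BB·CAB·BB·DC·DC·CAB·DC
    B ↦ DC
    C ↦ BB
    D ↦ CAB
  step 0 ⇒ step 1: BBCA ⇒ DC·DC·BB·DB
    A ↦ DB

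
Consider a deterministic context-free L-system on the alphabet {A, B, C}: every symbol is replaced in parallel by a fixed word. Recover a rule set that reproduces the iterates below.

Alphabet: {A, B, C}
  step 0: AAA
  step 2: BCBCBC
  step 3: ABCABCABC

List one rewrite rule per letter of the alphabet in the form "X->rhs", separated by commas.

A->C, B->A, C->BC

  step 2 ⇒ step 3: BCBCBC ⇒ A·BC·A·BC·A·BC
    B ↦ A
    C ↦ BC
    A ↦ C  (constrained at step 0)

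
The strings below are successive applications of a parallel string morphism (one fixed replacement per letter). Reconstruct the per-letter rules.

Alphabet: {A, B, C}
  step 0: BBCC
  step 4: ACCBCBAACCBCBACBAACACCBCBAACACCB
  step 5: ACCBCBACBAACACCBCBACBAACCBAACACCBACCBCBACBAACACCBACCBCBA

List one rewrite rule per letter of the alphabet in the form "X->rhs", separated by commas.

A->AC, B->A, C->CB

  step 4 ⇒ step 5: ACCBCBAACCBCBACBAACACCBCBAACACCB ⇒ AC·CB·CB·A·CB·A·AC·AC·CB·CB·A·CB·A·AC·CB·A·AC·AC·CB·AC·CB·CB·A·CB·A·AC·AC·CB·AC·CB·CB·A
    A ↦ AC
    B ↦ A
    C ↦ CB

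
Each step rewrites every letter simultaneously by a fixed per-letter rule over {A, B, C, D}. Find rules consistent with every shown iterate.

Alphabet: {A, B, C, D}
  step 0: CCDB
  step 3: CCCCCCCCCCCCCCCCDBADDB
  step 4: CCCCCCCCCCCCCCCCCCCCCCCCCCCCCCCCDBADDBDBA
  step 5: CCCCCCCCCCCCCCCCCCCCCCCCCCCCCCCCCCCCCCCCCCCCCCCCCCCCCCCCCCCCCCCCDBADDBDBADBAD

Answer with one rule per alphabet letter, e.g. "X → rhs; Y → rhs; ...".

A->D, B->A, C->CC, D->DB

  step 4 ⇒ step 5: CCCCCCCCCCCCCCCCCCCCCCCCCCCCCCCCDBADDBDBA ⇒ CC·CC·CC·CC·CC·CC·CC·CC·CC·CC·CC·CC·CC·CC·CC·CC·CC·CC·CC·CC·CC·CC·CC·CC·CC·CC·CC·CC·CC·CC·CC·CC·DB·A·D·DB·DB·A·DB·A·D
    A ↦ D
    B ↦ A
    C ↦ CC
    D ↦ DB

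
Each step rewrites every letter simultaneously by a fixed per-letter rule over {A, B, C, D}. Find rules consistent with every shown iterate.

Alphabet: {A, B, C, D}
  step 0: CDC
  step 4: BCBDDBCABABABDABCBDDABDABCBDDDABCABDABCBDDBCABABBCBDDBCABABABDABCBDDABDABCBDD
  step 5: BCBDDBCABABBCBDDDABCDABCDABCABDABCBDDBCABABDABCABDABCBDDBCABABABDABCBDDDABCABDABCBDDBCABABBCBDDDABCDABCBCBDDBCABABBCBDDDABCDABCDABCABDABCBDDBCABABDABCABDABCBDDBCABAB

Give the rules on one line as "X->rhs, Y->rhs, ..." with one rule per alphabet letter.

  step 4 ⇒ step 5: BCBDDBCABABABDABCBDDABDABCBDDDABCABDABCBDDBCABABBCBDDBCABABABDABCBDDABDABCBDD ⇒ BC·BDD·BC·AB·AB·BC·BDD·DA·BC·DA·BC·DA·BC·AB·DA·BC·BDD·BC·AB·AB·DA·BC·AB·DA·BC·BDD·BC·AB·AB·AB·DA·BC·BDD·DA·BC·AB·DA·BC·BDD·BC·AB·AB·BC·BDD·DA·BC·DA·BC·BC·BDD·BC·AB·AB·BC·BDD·DA·BC·DA·BC·DA·BC·AB·DA·BC·BDD·BC·AB·AB·DA·BC·AB·DA·BC·BDD·BC·AB·AB
    A ↦ DA
    B ↦ BC
    C ↦ BDD
    D ↦ AB

A->DA, B->BC, C->BDD, D->AB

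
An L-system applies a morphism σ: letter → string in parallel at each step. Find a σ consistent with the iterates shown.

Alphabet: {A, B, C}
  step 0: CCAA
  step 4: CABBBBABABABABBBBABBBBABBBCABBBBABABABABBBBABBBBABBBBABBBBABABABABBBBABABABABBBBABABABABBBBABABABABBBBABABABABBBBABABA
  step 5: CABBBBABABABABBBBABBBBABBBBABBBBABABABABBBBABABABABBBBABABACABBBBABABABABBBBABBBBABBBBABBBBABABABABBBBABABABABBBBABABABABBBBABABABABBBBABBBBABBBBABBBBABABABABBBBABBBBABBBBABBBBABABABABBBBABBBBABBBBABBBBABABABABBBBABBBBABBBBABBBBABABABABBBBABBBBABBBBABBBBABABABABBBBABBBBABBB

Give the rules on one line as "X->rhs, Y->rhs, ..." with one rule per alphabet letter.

A->BBB, B->BA, C->CA

  step 4 ⇒ step 5: CABBBBABABABABBBBABBBBABBBCABBBBABABABABBBBABBBBABBBBABBBBABABABABBBBABABABABBBBABABABABBBBABABABABBBBABABABABBBBABABA ⇒ CA·BBB·BA·BA·BA·BA·BBB·BA·BBB·BA·BBB·BA·BBB·BA·BA·BA·BA·BBB·BA·BA·BA·BA·BBB·BA·BA·BA·CA·BBB·BA·BA·BA·BA·BBB·BA·BBB·BA·BBB·BA·BBB·BA·BA·BA·BA·BBB·BA·BA·BA·BA·BBB·BA·BA·BA·BA·BBB·BA·BA·BA·BA·BBB·BA·BBB·BA·BBB·BA·BBB·BA·BA·BA·BA·BBB·BA·BBB·BA·BBB·BA·BBB·BA·BA·BA·BA·BBB·BA·BBB·BA·BBB·BA·BBB·BA·BA·BA·BA·BBB·BA·BBB·BA·BBB·BA·BBB·BA·BA·BA·BA·BBB·BA·BBB·BA·BBB·BA·BBB·BA·BA·BA·BA·BBB·BA·BBB·BA·BBB
    A ↦ BBB
    B ↦ BA
    C ↦ CA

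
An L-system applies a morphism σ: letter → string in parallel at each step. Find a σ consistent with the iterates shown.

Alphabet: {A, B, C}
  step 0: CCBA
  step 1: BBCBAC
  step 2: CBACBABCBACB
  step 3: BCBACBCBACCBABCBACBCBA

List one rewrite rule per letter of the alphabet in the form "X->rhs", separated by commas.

  step 2 ⇒ step 3: CBACBABCBACB ⇒ B·CBA·C·B·CBA·C·CBA·B·CBA·C·B·CBA
    A ↦ C
    B ↦ CBA
    C ↦ B

A->C, B->CBA, C->B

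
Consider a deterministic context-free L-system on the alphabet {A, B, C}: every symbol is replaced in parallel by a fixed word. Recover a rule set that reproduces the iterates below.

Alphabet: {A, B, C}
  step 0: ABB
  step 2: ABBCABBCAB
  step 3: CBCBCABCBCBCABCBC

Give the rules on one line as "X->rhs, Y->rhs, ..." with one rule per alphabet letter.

  step 2 ⇒ step 3: ABBCABBCAB ⇒ C·BC·BC·AB·C·BC·BC·AB·C·BC
    A ↦ C
    B ↦ BC
    C ↦ AB

A->C, B->BC, C->AB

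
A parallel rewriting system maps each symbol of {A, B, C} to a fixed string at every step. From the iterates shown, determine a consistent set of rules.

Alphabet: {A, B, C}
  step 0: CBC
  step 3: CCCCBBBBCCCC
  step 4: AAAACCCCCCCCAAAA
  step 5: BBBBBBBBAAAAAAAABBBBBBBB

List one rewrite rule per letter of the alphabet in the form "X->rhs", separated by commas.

  step 4 ⇒ step 5: AAAACCCCCCCCAAAA ⇒ BB·BB·BB·BB·A·A·A·A·A·A·A·A·BB·BB·BB·BB
    A ↦ BB
    C ↦ A
  step 3 ⇒ step 4: CCCCBBBBCCCC ⇒ A·A·A·A·CC·CC·CC·CC·A·A·A·A
    B ↦ CC

A->BB, B->CC, C->A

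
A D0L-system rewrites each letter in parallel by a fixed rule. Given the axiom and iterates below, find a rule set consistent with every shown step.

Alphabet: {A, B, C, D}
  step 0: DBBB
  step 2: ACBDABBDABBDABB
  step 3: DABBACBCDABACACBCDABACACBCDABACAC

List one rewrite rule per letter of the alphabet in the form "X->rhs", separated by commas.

  step 2 ⇒ step 3: ACBDABBDABBDABB ⇒ DAB·B·AC·BC·DAB·AC·AC·BC·DAB·AC·AC·BC·DAB·AC·AC
    A ↦ DAB
    B ↦ AC
    C ↦ B
    D ↦ BC

A->DAB, B->AC, C->B, D->BC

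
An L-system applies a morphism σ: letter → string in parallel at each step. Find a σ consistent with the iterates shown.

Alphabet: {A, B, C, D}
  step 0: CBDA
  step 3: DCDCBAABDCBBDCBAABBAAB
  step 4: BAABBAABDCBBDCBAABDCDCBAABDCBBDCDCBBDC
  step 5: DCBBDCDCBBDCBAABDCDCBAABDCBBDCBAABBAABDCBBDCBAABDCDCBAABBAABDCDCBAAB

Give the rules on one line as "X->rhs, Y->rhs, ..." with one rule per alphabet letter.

  step 4 ⇒ step 5: BAABBAABDCBBDCBAABDCDCBAABDCBBDCDCBBDC ⇒ DC·B·B·DC·DC·B·B·DC·B·AAB·DC·DC·B·AAB·DC·B·B·DC·B·AAB·B·AAB·DC·B·B·DC·B·AAB·DC·DC·B·AAB·B·AAB·DC·DC·B·AAB
    A ↦ B
    B ↦ DC
    C ↦ AAB
    D ↦ B

A->B, B->DC, C->AAB, D->B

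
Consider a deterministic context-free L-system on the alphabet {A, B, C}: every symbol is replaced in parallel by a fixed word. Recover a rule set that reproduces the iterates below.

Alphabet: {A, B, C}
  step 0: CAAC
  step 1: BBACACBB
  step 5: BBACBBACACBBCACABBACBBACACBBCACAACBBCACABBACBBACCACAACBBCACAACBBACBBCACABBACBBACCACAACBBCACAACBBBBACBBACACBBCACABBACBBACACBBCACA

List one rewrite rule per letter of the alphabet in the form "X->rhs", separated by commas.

A->AC, B->CA, C->BB

  step 0 ⇒ step 1: CAAC ⇒ BB·AC·AC·BB
    A ↦ AC
    C ↦ BB
    B ↦ CA  (constrained at step 1)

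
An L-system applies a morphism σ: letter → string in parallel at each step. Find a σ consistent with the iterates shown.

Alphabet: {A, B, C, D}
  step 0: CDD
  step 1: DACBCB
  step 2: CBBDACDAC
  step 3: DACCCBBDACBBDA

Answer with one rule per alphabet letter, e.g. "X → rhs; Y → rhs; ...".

  step 2 ⇒ step 3: CBBDACDAC ⇒ DA·C·C·CB·B·DA·CB·B·DA
    A ↦ B
    B ↦ C
    C ↦ DA
    D ↦ CB

A->B, B->C, C->DA, D->CB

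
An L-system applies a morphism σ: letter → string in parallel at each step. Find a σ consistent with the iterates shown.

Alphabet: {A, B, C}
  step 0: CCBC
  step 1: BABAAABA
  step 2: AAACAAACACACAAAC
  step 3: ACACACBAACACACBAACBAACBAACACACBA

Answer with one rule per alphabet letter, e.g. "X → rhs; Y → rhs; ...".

A->AC, B->AA, C->BA

  step 2 ⇒ step 3: AAACAAACACACAAAC ⇒ AC·AC·AC·BA·AC·AC·AC·BA·AC·BA·AC·BA·AC·AC·AC·BA
    A ↦ AC
    C ↦ BA
  step 0 ⇒ step 1: CCBC ⇒ BA·BA·AA·BA
    B ↦ AA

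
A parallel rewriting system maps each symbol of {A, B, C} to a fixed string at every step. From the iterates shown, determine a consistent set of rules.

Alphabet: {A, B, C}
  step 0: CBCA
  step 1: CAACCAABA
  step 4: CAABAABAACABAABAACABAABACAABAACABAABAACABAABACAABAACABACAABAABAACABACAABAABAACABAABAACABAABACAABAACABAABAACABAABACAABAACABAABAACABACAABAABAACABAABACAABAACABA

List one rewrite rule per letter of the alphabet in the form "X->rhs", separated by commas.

  step 0 ⇒ step 1: CBCA ⇒ CA·AC·CA·ABA
    A ↦ ABA
    B ↦ AC
    C ↦ CA

A->ABA, B->AC, C->CA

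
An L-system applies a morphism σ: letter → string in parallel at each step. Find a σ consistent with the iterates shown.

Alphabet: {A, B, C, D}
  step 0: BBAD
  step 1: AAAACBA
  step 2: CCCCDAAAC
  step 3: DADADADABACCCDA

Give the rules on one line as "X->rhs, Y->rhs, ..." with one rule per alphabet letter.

  step 2 ⇒ step 3: CCCCDAAAC ⇒ DA·DA·DA·DA·BA·C·C·C·DA
    A ↦ C
    C ↦ DA
    D ↦ BA
  step 0 ⇒ step 1: BBAD ⇒ AA·AA·C·BA
    B ↦ AA

A->C, B->AA, C->DA, D->BA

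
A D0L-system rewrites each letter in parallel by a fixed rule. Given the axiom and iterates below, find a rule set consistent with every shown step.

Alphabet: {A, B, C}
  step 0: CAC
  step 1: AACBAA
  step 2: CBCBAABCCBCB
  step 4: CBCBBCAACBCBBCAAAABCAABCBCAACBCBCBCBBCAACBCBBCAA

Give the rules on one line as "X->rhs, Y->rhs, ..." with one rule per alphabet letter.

A->CB, B->BC, C->AA

  step 1 ⇒ step 2: AACBAA ⇒ CB·CB·AA·BC·CB·CB
    A ↦ CB
    B ↦ BC
    C ↦ AA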